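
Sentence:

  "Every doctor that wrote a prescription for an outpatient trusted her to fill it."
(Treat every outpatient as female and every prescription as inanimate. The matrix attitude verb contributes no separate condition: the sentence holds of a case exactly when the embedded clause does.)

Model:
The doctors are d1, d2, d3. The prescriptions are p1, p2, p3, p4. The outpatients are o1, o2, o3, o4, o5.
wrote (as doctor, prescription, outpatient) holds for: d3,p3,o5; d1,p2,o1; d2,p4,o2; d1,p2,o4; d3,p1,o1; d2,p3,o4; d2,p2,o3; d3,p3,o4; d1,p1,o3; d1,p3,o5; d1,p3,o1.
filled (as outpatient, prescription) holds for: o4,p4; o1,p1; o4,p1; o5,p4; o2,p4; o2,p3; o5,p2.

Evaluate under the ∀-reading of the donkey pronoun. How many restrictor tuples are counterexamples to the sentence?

9

"her" takes "an outpatient" as antecedent and "it" takes "a prescription"; both are donkey pronouns co-varying with the restrictor.
Strong reading: for every (d,p,o) with wrote(d,p,o), filled(o,p).
Restrictor triples: (d1,p1,o3)→filled(o3,p1) ✗  (d1,p2,o1)→filled(o1,p2) ✗  (d1,p2,o4)→filled(o4,p2) ✗  (d1,p3,o1)→filled(o1,p3) ✗  (d1,p3,o5)→filled(o5,p3) ✗  (d2,p2,o3)→filled(o3,p2) ✗  (d2,p3,o4)→filled(o4,p3) ✗  (d2,p4,o2)→filled(o2,p4) ✓  (d3,p1,o1)→filled(o1,p1) ✓  (d3,p3,o4)→filled(o4,p3) ✗  (d3,p3,o5)→filled(o5,p3) ✗
Counterexamples (restrictor triples failing the scope): 9.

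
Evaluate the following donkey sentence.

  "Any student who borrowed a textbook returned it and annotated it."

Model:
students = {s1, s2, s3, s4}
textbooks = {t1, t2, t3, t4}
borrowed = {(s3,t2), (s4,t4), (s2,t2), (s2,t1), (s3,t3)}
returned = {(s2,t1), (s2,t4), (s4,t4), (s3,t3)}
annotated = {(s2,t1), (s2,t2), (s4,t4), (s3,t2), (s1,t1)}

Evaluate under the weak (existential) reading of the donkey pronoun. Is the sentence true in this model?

"it" takes "a textbook" as antecedent — a donkey pronoun bound across the clause boundary.
Weak reading: every student s with some borrowed-textbook has at least one borrowed-textbook t such that returned(s,t) ∧ annotated(s,t).
Per student: s2:✓  s3:✗  s4:✓
s3 has no witness among its borrowed-textbooks.

False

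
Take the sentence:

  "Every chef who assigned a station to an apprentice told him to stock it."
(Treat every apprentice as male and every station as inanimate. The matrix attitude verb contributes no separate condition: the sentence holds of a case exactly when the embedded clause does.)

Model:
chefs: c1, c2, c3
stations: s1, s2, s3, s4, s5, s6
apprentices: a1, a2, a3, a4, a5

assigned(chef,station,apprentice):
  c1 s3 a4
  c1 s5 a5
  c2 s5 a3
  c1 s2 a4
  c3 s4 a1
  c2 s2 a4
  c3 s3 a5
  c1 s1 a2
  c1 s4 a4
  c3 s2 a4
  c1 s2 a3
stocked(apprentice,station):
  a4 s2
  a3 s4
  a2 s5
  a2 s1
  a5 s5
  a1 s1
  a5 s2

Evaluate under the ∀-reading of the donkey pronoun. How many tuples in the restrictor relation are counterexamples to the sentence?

"him" takes "an apprentice" as antecedent and "it" takes "a station"; both are donkey pronouns co-varying with the restrictor.
Strong reading: for every (c,s,a) with assigned(c,s,a), stocked(a,s).
Restrictor triples: (c1,s1,a2)→stocked(a2,s1) ✓  (c1,s2,a3)→stocked(a3,s2) ✗  (c1,s2,a4)→stocked(a4,s2) ✓  (c1,s3,a4)→stocked(a4,s3) ✗  (c1,s4,a4)→stocked(a4,s4) ✗  (c1,s5,a5)→stocked(a5,s5) ✓  (c2,s2,a4)→stocked(a4,s2) ✓  (c2,s5,a3)→stocked(a3,s5) ✗  (c3,s2,a4)→stocked(a4,s2) ✓  (c3,s3,a5)→stocked(a5,s3) ✗  (c3,s4,a1)→stocked(a1,s4) ✗
Counterexamples (restrictor triples failing the scope): 6.

6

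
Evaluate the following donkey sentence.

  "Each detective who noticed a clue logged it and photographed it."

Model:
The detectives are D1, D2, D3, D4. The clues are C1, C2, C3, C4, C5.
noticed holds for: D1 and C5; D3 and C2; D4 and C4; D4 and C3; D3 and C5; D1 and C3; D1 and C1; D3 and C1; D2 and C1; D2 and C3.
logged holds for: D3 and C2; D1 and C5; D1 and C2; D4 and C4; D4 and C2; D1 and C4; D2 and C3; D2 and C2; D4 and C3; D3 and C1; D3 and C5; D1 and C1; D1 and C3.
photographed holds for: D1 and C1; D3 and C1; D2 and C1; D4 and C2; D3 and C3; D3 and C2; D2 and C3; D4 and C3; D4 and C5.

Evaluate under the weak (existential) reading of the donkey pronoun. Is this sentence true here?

True

"it" takes "a clue" as antecedent — a donkey pronoun bound across the clause boundary.
Weak reading: every detective d with some noticed-clue has at least one noticed-clue c such that logged(d,c) ∧ photographed(d,c).
Per detective: D1:✓  D2:✓  D3:✓  D4:✓
Every detective in the restrictor has a witness.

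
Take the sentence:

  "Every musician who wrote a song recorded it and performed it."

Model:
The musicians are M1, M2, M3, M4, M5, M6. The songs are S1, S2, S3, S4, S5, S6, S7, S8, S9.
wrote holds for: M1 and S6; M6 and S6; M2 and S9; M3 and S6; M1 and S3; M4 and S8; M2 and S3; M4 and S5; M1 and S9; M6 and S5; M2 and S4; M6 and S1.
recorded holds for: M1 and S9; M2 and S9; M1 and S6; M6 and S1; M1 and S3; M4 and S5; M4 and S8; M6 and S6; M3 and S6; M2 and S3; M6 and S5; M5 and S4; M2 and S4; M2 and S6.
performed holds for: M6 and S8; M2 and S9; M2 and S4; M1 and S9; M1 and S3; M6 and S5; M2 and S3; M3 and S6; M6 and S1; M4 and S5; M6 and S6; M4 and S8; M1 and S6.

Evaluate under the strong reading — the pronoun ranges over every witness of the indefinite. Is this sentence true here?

True

"it" takes "a song" as antecedent — a donkey pronoun bound across the clause boundary.
Strong reading: for every (m,s) with wrote(m,s), recorded(m,s) ∧ performed(m,s).
Restrictor pairs: (M1,S3) ✓  (M1,S6) ✓  (M1,S9) ✓  (M2,S3) ✓  (M2,S4) ✓  (M2,S9) ✓  (M3,S6) ✓  (M4,S5) ✓  (M4,S8) ✓  (M6,S1) ✓  (M6,S5) ✓  (M6,S6) ✓
Every restrictor pair satisfies the scope.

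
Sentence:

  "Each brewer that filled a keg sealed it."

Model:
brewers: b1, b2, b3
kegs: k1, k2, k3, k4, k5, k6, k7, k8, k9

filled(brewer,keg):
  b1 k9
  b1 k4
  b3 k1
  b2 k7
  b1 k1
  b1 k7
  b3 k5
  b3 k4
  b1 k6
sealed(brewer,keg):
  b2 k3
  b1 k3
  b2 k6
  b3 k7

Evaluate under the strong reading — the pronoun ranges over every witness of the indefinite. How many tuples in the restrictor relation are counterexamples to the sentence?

"it" takes "a keg" as antecedent — a donkey pronoun bound across the clause boundary.
Strong reading: for every (b,k) with filled(b,k), sealed(b,k).
Restrictor pairs: (b1,k1) ✗  (b1,k4) ✗  (b1,k6) ✗  (b1,k7) ✗  (b1,k9) ✗  (b2,k7) ✗  (b3,k1) ✗  (b3,k4) ✗  (b3,k5) ✗
Counterexamples (restrictor pairs failing the scope): 9.

9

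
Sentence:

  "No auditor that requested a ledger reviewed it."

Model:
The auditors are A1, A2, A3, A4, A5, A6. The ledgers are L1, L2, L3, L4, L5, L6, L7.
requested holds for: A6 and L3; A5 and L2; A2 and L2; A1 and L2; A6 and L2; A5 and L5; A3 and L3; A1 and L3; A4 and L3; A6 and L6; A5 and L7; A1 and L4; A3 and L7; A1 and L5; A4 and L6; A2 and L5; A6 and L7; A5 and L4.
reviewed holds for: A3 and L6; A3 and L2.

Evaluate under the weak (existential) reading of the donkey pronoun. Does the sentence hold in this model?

True

"it" takes "a ledger" as antecedent — a donkey pronoun bound across the clause boundary.
Truth condition: for no (a,l) with requested(a,l) does reviewed(a,l) hold.
Restrictor pairs — does the scope hold? (A1,L2):fails  (A1,L3):fails  (A1,L4):fails  (A1,L5):fails  (A2,L2):fails  (A2,L5):fails  (A3,L3):fails  (A3,L7):fails  (A4,L3):fails  (A4,L6):fails  (A5,L2):fails  (A5,L4):fails  (A5,L5):fails  (A5,L7):fails  (A6,L2):fails  (A6,L3):fails  (A6,L6):fails  (A6,L7):fails
Scope holds for no restrictor pair, so the sentence is true.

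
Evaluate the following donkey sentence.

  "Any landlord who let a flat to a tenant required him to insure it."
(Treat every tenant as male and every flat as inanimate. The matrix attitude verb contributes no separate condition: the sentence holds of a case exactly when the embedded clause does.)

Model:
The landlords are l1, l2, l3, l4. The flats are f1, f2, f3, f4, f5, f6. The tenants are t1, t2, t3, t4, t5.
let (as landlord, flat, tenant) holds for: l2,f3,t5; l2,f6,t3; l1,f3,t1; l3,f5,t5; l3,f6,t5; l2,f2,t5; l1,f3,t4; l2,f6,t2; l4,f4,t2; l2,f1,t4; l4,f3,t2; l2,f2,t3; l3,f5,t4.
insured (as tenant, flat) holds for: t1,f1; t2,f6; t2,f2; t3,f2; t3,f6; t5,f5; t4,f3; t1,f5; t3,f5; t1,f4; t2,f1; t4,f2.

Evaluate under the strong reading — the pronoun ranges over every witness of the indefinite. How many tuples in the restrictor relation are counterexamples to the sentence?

"him" takes "a tenant" as antecedent and "it" takes "a flat"; both are donkey pronouns co-varying with the restrictor.
Strong reading: for every (l,f,t) with let(l,f,t), insured(t,f).
Restrictor triples: (l1,f3,t1)→insured(t1,f3) ✗  (l1,f3,t4)→insured(t4,f3) ✓  (l2,f1,t4)→insured(t4,f1) ✗  (l2,f2,t3)→insured(t3,f2) ✓  (l2,f2,t5)→insured(t5,f2) ✗  (l2,f3,t5)→insured(t5,f3) ✗  (l2,f6,t2)→insured(t2,f6) ✓  (l2,f6,t3)→insured(t3,f6) ✓  (l3,f5,t4)→insured(t4,f5) ✗  (l3,f5,t5)→insured(t5,f5) ✓  (l3,f6,t5)→insured(t5,f6) ✗  (l4,f3,t2)→insured(t2,f3) ✗  (l4,f4,t2)→insured(t2,f4) ✗
Counterexamples (restrictor triples failing the scope): 8.

8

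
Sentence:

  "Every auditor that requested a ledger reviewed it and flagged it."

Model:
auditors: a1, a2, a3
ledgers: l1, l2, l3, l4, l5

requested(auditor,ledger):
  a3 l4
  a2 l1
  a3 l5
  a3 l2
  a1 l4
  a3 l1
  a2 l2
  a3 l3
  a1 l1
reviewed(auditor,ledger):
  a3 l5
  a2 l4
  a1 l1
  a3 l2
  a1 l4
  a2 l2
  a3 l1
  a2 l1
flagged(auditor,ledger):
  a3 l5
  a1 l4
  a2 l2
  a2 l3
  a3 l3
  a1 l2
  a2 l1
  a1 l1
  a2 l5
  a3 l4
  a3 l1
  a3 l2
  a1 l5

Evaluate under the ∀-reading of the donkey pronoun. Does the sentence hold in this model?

"it" takes "a ledger" as antecedent — a donkey pronoun bound across the clause boundary.
Strong reading: for every (a,l) with requested(a,l), reviewed(a,l) ∧ flagged(a,l).
Restrictor pairs: (a1,l1) ✓  (a1,l4) ✓  (a2,l1) ✓  (a2,l2) ✓  (a3,l1) ✓  (a3,l2) ✓  (a3,l3) ✗  (a3,l4) ✗  (a3,l5) ✓
Counterexample: (a3,l3) is in requested but fails the scope.

False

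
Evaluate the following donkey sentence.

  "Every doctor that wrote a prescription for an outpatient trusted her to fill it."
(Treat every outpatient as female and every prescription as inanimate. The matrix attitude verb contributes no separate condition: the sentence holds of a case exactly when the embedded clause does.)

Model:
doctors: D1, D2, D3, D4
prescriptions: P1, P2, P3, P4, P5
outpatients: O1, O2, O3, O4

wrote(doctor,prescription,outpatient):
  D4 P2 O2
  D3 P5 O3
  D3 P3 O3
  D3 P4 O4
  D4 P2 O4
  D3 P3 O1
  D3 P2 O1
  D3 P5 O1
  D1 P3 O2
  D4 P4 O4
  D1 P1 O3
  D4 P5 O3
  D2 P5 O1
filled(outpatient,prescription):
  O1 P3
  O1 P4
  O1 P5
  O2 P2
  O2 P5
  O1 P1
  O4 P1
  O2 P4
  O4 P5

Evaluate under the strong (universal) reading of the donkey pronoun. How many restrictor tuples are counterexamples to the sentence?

9

"her" takes "an outpatient" as antecedent and "it" takes "a prescription"; both are donkey pronouns co-varying with the restrictor.
Strong reading: for every (d,p,o) with wrote(d,p,o), filled(o,p).
Restrictor triples: (D1,P1,O3)→filled(O3,P1) ✗  (D1,P3,O2)→filled(O2,P3) ✗  (D2,P5,O1)→filled(O1,P5) ✓  (D3,P2,O1)→filled(O1,P2) ✗  (D3,P3,O1)→filled(O1,P3) ✓  (D3,P3,O3)→filled(O3,P3) ✗  (D3,P4,O4)→filled(O4,P4) ✗  (D3,P5,O1)→filled(O1,P5) ✓  (D3,P5,O3)→filled(O3,P5) ✗  (D4,P2,O2)→filled(O2,P2) ✓  (D4,P2,O4)→filled(O4,P2) ✗  (D4,P4,O4)→filled(O4,P4) ✗  (D4,P5,O3)→filled(O3,P5) ✗
Counterexamples (restrictor triples failing the scope): 9.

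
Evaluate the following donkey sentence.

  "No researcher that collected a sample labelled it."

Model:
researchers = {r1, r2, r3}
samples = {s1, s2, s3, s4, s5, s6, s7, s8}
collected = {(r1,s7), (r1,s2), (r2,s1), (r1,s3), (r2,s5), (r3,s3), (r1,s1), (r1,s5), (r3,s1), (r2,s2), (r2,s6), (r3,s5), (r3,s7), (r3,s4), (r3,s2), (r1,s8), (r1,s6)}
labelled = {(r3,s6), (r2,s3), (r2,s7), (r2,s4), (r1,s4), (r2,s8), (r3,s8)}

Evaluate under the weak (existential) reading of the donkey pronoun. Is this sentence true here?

"it" takes "a sample" as antecedent — a donkey pronoun bound across the clause boundary.
Truth condition: for no (r,s) with collected(r,s) does labelled(r,s) hold.
Restrictor pairs — does the scope hold? (r1,s1):fails  (r1,s2):fails  (r1,s3):fails  (r1,s5):fails  (r1,s6):fails  (r1,s7):fails  (r1,s8):fails  (r2,s1):fails  (r2,s2):fails  (r2,s5):fails  (r2,s6):fails  (r3,s1):fails  (r3,s2):fails  (r3,s3):fails  (r3,s4):fails  (r3,s5):fails  (r3,s7):fails
Scope holds for no restrictor pair, so the sentence is true.

True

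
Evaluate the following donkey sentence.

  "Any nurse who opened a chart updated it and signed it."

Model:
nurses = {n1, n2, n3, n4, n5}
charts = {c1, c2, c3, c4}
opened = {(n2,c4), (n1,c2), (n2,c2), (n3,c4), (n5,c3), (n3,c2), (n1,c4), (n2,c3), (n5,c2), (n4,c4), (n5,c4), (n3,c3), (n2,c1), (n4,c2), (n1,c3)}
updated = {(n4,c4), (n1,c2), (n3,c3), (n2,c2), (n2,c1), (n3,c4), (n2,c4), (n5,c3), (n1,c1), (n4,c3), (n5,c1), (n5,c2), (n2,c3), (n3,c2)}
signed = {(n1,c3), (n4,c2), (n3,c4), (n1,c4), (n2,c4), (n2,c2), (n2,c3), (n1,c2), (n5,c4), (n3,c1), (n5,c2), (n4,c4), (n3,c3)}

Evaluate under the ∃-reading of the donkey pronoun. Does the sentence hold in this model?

"it" takes "a chart" as antecedent — a donkey pronoun bound across the clause boundary.
Weak reading: every nurse n with some opened-chart has at least one opened-chart c such that updated(n,c) ∧ signed(n,c).
Per nurse: n1:✓  n2:✓  n3:✓  n4:✓  n5:✓
Every nurse in the restrictor has a witness.

True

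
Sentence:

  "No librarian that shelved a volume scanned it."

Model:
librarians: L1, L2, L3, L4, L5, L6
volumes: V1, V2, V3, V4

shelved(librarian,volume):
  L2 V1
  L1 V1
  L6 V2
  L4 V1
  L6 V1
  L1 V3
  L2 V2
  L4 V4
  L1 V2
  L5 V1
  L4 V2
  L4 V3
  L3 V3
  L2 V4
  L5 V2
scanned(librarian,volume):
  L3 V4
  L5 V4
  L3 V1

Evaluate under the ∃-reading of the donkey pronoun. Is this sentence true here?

True

"it" takes "a volume" as antecedent — a donkey pronoun bound across the clause boundary.
Truth condition: for no (l,v) with shelved(l,v) does scanned(l,v) hold.
Restrictor pairs — does the scope hold? (L1,V1):fails  (L1,V2):fails  (L1,V3):fails  (L2,V1):fails  (L2,V2):fails  (L2,V4):fails  (L3,V3):fails  (L4,V1):fails  (L4,V2):fails  (L4,V3):fails  (L4,V4):fails  (L5,V1):fails  (L5,V2):fails  (L6,V1):fails  (L6,V2):fails
Scope holds for no restrictor pair, so the sentence is true.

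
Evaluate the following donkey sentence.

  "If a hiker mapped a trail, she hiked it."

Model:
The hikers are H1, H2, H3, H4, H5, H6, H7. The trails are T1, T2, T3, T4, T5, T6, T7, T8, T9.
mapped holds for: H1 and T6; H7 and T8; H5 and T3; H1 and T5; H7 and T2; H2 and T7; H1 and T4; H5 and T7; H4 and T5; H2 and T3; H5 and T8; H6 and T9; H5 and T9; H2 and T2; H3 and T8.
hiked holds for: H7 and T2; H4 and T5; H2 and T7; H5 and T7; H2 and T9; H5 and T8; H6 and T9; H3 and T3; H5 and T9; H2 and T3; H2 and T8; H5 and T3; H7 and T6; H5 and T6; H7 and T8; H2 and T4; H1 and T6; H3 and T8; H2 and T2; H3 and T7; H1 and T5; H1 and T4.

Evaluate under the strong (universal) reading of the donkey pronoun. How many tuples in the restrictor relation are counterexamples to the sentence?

"it" takes "a trail" as antecedent — a donkey pronoun bound across the clause boundary.
Strong reading: for every (h,t) with mapped(h,t), hiked(h,t).
Restrictor pairs: (H1,T4) ✓  (H1,T5) ✓  (H1,T6) ✓  (H2,T2) ✓  (H2,T3) ✓  (H2,T7) ✓  (H3,T8) ✓  (H4,T5) ✓  (H5,T3) ✓  (H5,T7) ✓  (H5,T8) ✓  (H5,T9) ✓  (H6,T9) ✓  (H7,T2) ✓  (H7,T8) ✓
Counterexamples (restrictor pairs failing the scope): 0.

0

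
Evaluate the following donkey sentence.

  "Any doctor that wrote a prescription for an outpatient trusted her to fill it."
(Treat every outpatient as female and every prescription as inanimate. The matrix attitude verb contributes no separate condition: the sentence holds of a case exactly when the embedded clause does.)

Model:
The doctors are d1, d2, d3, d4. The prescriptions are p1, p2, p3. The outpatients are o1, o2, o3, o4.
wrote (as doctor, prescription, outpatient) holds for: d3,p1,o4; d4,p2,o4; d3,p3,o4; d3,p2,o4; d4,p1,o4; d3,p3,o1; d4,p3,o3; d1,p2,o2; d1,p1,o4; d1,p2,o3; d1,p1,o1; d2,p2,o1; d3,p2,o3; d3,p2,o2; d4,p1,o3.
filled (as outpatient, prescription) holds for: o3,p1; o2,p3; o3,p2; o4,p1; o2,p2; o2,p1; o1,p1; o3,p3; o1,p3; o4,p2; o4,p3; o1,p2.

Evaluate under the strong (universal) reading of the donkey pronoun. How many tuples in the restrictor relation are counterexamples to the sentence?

0

"her" takes "an outpatient" as antecedent and "it" takes "a prescription"; both are donkey pronouns co-varying with the restrictor.
Strong reading: for every (d,p,o) with wrote(d,p,o), filled(o,p).
Restrictor triples: (d1,p1,o1)→filled(o1,p1) ✓  (d1,p1,o4)→filled(o4,p1) ✓  (d1,p2,o2)→filled(o2,p2) ✓  (d1,p2,o3)→filled(o3,p2) ✓  (d2,p2,o1)→filled(o1,p2) ✓  (d3,p1,o4)→filled(o4,p1) ✓  (d3,p2,o2)→filled(o2,p2) ✓  (d3,p2,o3)→filled(o3,p2) ✓  (d3,p2,o4)→filled(o4,p2) ✓  (d3,p3,o1)→filled(o1,p3) ✓  (d3,p3,o4)→filled(o4,p3) ✓  (d4,p1,o3)→filled(o3,p1) ✓  (d4,p1,o4)→filled(o4,p1) ✓  (d4,p2,o4)→filled(o4,p2) ✓  (d4,p3,o3)→filled(o3,p3) ✓
Counterexamples (restrictor triples failing the scope): 0.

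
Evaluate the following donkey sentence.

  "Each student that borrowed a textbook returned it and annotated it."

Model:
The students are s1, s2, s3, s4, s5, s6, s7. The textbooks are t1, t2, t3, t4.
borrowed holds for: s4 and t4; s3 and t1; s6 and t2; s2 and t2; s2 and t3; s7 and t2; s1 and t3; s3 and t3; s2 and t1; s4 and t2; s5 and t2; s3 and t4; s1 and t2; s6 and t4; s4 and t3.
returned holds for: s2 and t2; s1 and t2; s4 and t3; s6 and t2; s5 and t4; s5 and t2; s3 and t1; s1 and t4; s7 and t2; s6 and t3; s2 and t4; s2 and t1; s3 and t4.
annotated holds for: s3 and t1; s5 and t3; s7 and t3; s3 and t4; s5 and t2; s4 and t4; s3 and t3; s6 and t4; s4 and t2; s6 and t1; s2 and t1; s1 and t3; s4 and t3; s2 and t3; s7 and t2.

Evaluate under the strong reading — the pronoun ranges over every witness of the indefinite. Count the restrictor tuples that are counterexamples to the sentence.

9

"it" takes "a textbook" as antecedent — a donkey pronoun bound across the clause boundary.
Strong reading: for every (s,t) with borrowed(s,t), returned(s,t) ∧ annotated(s,t).
Restrictor pairs: (s1,t2) ✗  (s1,t3) ✗  (s2,t1) ✓  (s2,t2) ✗  (s2,t3) ✗  (s3,t1) ✓  (s3,t3) ✗  (s3,t4) ✓  (s4,t2) ✗  (s4,t3) ✓  (s4,t4) ✗  (s5,t2) ✓  (s6,t2) ✗  (s6,t4) ✗  (s7,t2) ✓
Counterexamples (restrictor pairs failing the scope): 9.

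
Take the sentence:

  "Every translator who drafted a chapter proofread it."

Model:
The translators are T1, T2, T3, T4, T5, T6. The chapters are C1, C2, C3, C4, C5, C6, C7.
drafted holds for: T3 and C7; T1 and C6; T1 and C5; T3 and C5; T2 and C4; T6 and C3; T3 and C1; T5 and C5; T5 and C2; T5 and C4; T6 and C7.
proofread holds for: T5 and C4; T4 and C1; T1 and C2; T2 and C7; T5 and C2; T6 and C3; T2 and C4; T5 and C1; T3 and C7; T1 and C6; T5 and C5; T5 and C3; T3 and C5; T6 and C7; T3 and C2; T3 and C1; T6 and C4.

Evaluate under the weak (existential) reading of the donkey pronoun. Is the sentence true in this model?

True

"it" takes "a chapter" as antecedent — a donkey pronoun bound across the clause boundary.
Weak reading: every translator t with some drafted-chapter has at least one drafted-chapter c such that proofread(t,c).
Per translator: T1:✓  T2:✓  T3:✓  T5:✓  T6:✓
Every translator in the restrictor has a witness.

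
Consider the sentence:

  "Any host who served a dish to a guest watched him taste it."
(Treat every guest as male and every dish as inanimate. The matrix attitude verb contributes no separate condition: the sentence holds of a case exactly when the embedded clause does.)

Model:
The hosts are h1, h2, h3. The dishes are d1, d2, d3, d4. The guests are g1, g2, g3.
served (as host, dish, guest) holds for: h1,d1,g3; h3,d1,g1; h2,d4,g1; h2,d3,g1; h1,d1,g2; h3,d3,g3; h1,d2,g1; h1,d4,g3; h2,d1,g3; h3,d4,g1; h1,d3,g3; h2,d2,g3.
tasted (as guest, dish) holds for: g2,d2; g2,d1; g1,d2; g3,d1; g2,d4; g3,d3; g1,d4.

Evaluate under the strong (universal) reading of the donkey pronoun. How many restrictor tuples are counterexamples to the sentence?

4

"him" takes "a guest" as antecedent and "it" takes "a dish"; both are donkey pronouns co-varying with the restrictor.
Strong reading: for every (h,d,g) with served(h,d,g), tasted(g,d).
Restrictor triples: (h1,d1,g2)→tasted(g2,d1) ✓  (h1,d1,g3)→tasted(g3,d1) ✓  (h1,d2,g1)→tasted(g1,d2) ✓  (h1,d3,g3)→tasted(g3,d3) ✓  (h1,d4,g3)→tasted(g3,d4) ✗  (h2,d1,g3)→tasted(g3,d1) ✓  (h2,d2,g3)→tasted(g3,d2) ✗  (h2,d3,g1)→tasted(g1,d3) ✗  (h2,d4,g1)→tasted(g1,d4) ✓  (h3,d1,g1)→tasted(g1,d1) ✗  (h3,d3,g3)→tasted(g3,d3) ✓  (h3,d4,g1)→tasted(g1,d4) ✓
Counterexamples (restrictor triples failing the scope): 4.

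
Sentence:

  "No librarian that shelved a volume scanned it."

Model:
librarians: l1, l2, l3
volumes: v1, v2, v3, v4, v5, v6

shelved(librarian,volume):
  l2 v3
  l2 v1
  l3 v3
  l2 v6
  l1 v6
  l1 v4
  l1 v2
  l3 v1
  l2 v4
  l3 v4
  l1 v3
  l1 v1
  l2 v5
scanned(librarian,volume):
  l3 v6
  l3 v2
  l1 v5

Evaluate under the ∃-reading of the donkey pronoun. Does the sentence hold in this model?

"it" takes "a volume" as antecedent — a donkey pronoun bound across the clause boundary.
Truth condition: for no (l,v) with shelved(l,v) does scanned(l,v) hold.
Restrictor pairs — does the scope hold? (l1,v1):fails  (l1,v2):fails  (l1,v3):fails  (l1,v4):fails  (l1,v6):fails  (l2,v1):fails  (l2,v3):fails  (l2,v4):fails  (l2,v5):fails  (l2,v6):fails  (l3,v1):fails  (l3,v3):fails  (l3,v4):fails
Scope holds for no restrictor pair, so the sentence is true.

True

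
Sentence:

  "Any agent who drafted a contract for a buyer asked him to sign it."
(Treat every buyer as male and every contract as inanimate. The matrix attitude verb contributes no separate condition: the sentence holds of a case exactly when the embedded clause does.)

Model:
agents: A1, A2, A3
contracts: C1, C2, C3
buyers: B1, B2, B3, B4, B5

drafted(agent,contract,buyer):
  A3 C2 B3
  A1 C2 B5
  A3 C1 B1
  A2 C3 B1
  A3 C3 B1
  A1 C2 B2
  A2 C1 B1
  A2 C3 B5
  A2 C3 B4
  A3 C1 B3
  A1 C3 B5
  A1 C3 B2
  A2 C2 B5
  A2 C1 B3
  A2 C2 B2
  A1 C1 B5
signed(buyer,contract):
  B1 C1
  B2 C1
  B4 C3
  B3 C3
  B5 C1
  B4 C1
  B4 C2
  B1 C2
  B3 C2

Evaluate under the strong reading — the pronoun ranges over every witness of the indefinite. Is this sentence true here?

False

"him" takes "a buyer" as antecedent and "it" takes "a contract"; both are donkey pronouns co-varying with the restrictor.
Strong reading: for every (a,c,b) with drafted(a,c,b), signed(b,c).
Restrictor triples: (A1,C1,B5)→signed(B5,C1) ✓  (A1,C2,B2)→signed(B2,C2) ✗  (A1,C2,B5)→signed(B5,C2) ✗  (A1,C3,B2)→signed(B2,C3) ✗  (A1,C3,B5)→signed(B5,C3) ✗  (A2,C1,B1)→signed(B1,C1) ✓  (A2,C1,B3)→signed(B3,C1) ✗  (A2,C2,B2)→signed(B2,C2) ✗  (A2,C2,B5)→signed(B5,C2) ✗  (A2,C3,B1)→signed(B1,C3) ✗  (A2,C3,B4)→signed(B4,C3) ✓  (A2,C3,B5)→signed(B5,C3) ✗  (A3,C1,B1)→signed(B1,C1) ✓  (A3,C1,B3)→signed(B3,C1) ✗  (A3,C2,B3)→signed(B3,C2) ✓  (A3,C3,B1)→signed(B1,C3) ✗
Counterexample: (A1,C2,B2) — signed(B2,C2) does not hold.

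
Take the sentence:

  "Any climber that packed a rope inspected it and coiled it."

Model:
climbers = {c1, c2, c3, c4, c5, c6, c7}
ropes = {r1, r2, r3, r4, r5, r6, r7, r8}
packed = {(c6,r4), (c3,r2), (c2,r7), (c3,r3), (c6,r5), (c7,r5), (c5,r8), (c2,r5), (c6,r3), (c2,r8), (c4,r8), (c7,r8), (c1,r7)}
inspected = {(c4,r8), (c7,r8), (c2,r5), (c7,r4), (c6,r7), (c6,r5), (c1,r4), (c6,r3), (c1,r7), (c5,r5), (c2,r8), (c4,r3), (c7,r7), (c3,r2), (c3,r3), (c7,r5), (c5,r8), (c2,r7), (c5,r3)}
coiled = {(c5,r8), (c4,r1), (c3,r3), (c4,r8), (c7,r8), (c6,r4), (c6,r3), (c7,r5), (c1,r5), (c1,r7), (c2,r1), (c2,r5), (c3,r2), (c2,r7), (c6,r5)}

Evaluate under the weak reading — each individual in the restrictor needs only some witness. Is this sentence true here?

"it" takes "a rope" as antecedent — a donkey pronoun bound across the clause boundary.
Weak reading: every climber c with some packed-rope has at least one packed-rope r such that inspected(c,r) ∧ coiled(c,r).
Per climber: c1:✓  c2:✓  c3:✓  c4:✓  c5:✓  c6:✓  c7:✓
Every climber in the restrictor has a witness.

True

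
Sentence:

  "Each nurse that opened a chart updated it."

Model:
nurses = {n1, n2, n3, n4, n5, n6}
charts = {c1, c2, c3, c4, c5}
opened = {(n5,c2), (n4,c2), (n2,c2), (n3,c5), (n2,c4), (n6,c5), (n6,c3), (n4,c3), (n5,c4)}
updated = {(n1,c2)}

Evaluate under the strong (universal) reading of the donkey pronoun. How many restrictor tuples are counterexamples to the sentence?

9

"it" takes "a chart" as antecedent — a donkey pronoun bound across the clause boundary.
Strong reading: for every (n,c) with opened(n,c), updated(n,c).
Restrictor pairs: (n2,c2) ✗  (n2,c4) ✗  (n3,c5) ✗  (n4,c2) ✗  (n4,c3) ✗  (n5,c2) ✗  (n5,c4) ✗  (n6,c3) ✗  (n6,c5) ✗
Counterexamples (restrictor pairs failing the scope): 9.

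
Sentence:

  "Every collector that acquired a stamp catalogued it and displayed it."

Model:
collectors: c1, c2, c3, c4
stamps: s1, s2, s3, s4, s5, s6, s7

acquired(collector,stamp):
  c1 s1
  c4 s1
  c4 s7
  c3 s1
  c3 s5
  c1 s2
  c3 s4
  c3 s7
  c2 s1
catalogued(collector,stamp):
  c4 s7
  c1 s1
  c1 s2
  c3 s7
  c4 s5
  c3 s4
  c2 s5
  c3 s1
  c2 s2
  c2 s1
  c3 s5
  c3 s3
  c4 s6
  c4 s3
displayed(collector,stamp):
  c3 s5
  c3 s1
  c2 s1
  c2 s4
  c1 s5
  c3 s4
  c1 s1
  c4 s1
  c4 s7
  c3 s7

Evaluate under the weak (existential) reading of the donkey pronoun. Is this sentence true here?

"it" takes "a stamp" as antecedent — a donkey pronoun bound across the clause boundary.
Weak reading: every collector c with some acquired-stamp has at least one acquired-stamp s such that catalogued(c,s) ∧ displayed(c,s).
Per collector: c1:✓  c2:✓  c3:✓  c4:✓
Every collector in the restrictor has a witness.

True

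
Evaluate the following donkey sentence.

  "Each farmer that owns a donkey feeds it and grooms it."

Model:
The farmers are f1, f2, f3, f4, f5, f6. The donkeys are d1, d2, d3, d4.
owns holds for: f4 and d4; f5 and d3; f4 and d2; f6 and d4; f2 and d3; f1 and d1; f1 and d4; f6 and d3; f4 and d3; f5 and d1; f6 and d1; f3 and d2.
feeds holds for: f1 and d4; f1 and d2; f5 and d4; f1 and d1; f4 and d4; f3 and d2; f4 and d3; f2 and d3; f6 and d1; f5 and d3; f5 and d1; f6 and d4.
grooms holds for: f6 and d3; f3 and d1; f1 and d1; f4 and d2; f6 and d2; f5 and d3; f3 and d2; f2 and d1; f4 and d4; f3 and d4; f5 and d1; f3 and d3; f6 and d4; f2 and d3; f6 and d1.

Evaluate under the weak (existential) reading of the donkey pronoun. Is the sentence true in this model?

True

"it" takes "a donkey" as antecedent — a donkey pronoun bound across the clause boundary.
Weak reading: every farmer f with some owns-donkey has at least one owns-donkey d such that feeds(f,d) ∧ grooms(f,d).
Per farmer: f1:✓  f2:✓  f3:✓  f4:✓  f5:✓  f6:✓
Every farmer in the restrictor has a witness.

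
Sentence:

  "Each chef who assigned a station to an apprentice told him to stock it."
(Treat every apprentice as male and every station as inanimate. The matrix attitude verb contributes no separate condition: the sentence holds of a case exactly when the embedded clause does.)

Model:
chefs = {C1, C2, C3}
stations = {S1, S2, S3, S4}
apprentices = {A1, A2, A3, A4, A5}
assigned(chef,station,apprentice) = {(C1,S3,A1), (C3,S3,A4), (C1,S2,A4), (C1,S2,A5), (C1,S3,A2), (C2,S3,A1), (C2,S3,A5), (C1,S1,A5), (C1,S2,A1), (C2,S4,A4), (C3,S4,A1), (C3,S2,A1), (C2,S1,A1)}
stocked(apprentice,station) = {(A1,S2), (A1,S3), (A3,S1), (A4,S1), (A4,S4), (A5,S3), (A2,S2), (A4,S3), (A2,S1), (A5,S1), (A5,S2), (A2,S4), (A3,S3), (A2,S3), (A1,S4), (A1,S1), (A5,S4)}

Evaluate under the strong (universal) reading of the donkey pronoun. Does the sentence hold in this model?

False

"him" takes "an apprentice" as antecedent and "it" takes "a station"; both are donkey pronouns co-varying with the restrictor.
Strong reading: for every (c,s,a) with assigned(c,s,a), stocked(a,s).
Restrictor triples: (C1,S1,A5)→stocked(A5,S1) ✓  (C1,S2,A1)→stocked(A1,S2) ✓  (C1,S2,A4)→stocked(A4,S2) ✗  (C1,S2,A5)→stocked(A5,S2) ✓  (C1,S3,A1)→stocked(A1,S3) ✓  (C1,S3,A2)→stocked(A2,S3) ✓  (C2,S1,A1)→stocked(A1,S1) ✓  (C2,S3,A1)→stocked(A1,S3) ✓  (C2,S3,A5)→stocked(A5,S3) ✓  (C2,S4,A4)→stocked(A4,S4) ✓  (C3,S2,A1)→stocked(A1,S2) ✓  (C3,S3,A4)→stocked(A4,S3) ✓  (C3,S4,A1)→stocked(A1,S4) ✓
Counterexample: (C1,S2,A4) — stocked(A4,S2) does not hold.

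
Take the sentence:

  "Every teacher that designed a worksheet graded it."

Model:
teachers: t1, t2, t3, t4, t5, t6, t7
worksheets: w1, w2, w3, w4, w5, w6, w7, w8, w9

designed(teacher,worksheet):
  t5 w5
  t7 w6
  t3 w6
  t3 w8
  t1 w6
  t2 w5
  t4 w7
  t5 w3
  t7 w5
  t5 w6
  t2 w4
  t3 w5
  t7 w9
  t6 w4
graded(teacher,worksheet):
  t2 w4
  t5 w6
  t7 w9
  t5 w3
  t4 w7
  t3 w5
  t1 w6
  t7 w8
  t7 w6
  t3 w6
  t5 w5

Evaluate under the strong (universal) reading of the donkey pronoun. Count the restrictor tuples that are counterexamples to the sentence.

"it" takes "a worksheet" as antecedent — a donkey pronoun bound across the clause boundary.
Strong reading: for every (t,w) with designed(t,w), graded(t,w).
Restrictor pairs: (t1,w6) ✓  (t2,w4) ✓  (t2,w5) ✗  (t3,w5) ✓  (t3,w6) ✓  (t3,w8) ✗  (t4,w7) ✓  (t5,w3) ✓  (t5,w5) ✓  (t5,w6) ✓  (t6,w4) ✗  (t7,w5) ✗  (t7,w6) ✓  (t7,w9) ✓
Counterexamples (restrictor pairs failing the scope): 4.

4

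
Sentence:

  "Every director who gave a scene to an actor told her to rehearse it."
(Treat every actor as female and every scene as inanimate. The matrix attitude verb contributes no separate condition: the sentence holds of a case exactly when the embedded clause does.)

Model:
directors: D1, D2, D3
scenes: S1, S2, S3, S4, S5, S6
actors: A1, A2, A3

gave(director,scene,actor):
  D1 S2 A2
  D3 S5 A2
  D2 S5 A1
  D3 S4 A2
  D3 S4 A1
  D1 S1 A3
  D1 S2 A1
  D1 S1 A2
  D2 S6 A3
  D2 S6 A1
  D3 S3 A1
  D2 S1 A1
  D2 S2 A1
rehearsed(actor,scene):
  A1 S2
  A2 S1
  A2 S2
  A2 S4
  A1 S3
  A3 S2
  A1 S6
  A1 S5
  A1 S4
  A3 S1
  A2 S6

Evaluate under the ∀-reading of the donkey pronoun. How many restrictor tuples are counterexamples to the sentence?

3

"her" takes "an actor" as antecedent and "it" takes "a scene"; both are donkey pronouns co-varying with the restrictor.
Strong reading: for every (d,s,a) with gave(d,s,a), rehearsed(a,s).
Restrictor triples: (D1,S1,A2)→rehearsed(A2,S1) ✓  (D1,S1,A3)→rehearsed(A3,S1) ✓  (D1,S2,A1)→rehearsed(A1,S2) ✓  (D1,S2,A2)→rehearsed(A2,S2) ✓  (D2,S1,A1)→rehearsed(A1,S1) ✗  (D2,S2,A1)→rehearsed(A1,S2) ✓  (D2,S5,A1)→rehearsed(A1,S5) ✓  (D2,S6,A1)→rehearsed(A1,S6) ✓  (D2,S6,A3)→rehearsed(A3,S6) ✗  (D3,S3,A1)→rehearsed(A1,S3) ✓  (D3,S4,A1)→rehearsed(A1,S4) ✓  (D3,S4,A2)→rehearsed(A2,S4) ✓  (D3,S5,A2)→rehearsed(A2,S5) ✗
Counterexamples (restrictor triples failing the scope): 3.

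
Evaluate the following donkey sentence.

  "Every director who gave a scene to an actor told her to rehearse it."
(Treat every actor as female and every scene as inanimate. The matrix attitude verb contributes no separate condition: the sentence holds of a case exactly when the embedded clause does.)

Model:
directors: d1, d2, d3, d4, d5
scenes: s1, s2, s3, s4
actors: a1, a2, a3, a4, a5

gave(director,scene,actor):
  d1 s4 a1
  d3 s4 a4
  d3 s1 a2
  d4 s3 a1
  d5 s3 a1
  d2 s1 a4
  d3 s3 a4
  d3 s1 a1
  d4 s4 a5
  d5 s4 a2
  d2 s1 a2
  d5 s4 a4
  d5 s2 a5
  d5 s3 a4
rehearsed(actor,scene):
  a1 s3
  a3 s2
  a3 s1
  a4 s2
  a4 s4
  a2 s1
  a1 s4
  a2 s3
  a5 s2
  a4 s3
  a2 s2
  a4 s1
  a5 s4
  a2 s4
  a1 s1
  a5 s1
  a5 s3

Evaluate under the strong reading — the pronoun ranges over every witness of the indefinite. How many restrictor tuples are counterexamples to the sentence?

0

"her" takes "an actor" as antecedent and "it" takes "a scene"; both are donkey pronouns co-varying with the restrictor.
Strong reading: for every (d,s,a) with gave(d,s,a), rehearsed(a,s).
Restrictor triples: (d1,s4,a1)→rehearsed(a1,s4) ✓  (d2,s1,a2)→rehearsed(a2,s1) ✓  (d2,s1,a4)→rehearsed(a4,s1) ✓  (d3,s1,a1)→rehearsed(a1,s1) ✓  (d3,s1,a2)→rehearsed(a2,s1) ✓  (d3,s3,a4)→rehearsed(a4,s3) ✓  (d3,s4,a4)→rehearsed(a4,s4) ✓  (d4,s3,a1)→rehearsed(a1,s3) ✓  (d4,s4,a5)→rehearsed(a5,s4) ✓  (d5,s2,a5)→rehearsed(a5,s2) ✓  (d5,s3,a1)→rehearsed(a1,s3) ✓  (d5,s3,a4)→rehearsed(a4,s3) ✓  (d5,s4,a2)→rehearsed(a2,s4) ✓  (d5,s4,a4)→rehearsed(a4,s4) ✓
Counterexamples (restrictor triples failing the scope): 0.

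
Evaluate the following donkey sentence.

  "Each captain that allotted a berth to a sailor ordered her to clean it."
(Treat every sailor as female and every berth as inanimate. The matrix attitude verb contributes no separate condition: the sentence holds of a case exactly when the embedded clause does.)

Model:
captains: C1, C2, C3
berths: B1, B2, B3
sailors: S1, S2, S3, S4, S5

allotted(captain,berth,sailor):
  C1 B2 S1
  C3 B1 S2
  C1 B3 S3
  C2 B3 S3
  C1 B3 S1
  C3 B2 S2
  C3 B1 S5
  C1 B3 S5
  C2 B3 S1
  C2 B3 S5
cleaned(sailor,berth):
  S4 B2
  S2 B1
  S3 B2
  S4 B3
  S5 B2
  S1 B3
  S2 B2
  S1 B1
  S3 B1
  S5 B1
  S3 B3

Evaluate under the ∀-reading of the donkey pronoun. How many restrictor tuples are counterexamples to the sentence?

3

"her" takes "a sailor" as antecedent and "it" takes "a berth"; both are donkey pronouns co-varying with the restrictor.
Strong reading: for every (c,b,s) with allotted(c,b,s), cleaned(s,b).
Restrictor triples: (C1,B2,S1)→cleaned(S1,B2) ✗  (C1,B3,S1)→cleaned(S1,B3) ✓  (C1,B3,S3)→cleaned(S3,B3) ✓  (C1,B3,S5)→cleaned(S5,B3) ✗  (C2,B3,S1)→cleaned(S1,B3) ✓  (C2,B3,S3)→cleaned(S3,B3) ✓  (C2,B3,S5)→cleaned(S5,B3) ✗  (C3,B1,S2)→cleaned(S2,B1) ✓  (C3,B1,S5)→cleaned(S5,B1) ✓  (C3,B2,S2)→cleaned(S2,B2) ✓
Counterexamples (restrictor triples failing the scope): 3.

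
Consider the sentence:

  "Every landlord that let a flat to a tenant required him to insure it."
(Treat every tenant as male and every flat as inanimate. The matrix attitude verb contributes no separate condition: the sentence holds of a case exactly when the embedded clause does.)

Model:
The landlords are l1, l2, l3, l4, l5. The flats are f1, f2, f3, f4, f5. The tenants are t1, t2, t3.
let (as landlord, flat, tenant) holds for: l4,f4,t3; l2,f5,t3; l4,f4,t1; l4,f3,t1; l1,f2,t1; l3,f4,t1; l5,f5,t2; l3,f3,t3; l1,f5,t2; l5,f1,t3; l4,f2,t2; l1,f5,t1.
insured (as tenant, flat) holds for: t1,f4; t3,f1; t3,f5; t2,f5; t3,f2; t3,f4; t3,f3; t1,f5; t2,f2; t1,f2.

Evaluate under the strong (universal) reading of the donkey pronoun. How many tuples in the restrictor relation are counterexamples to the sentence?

"him" takes "a tenant" as antecedent and "it" takes "a flat"; both are donkey pronouns co-varying with the restrictor.
Strong reading: for every (l,f,t) with let(l,f,t), insured(t,f).
Restrictor triples: (l1,f2,t1)→insured(t1,f2) ✓  (l1,f5,t1)→insured(t1,f5) ✓  (l1,f5,t2)→insured(t2,f5) ✓  (l2,f5,t3)→insured(t3,f5) ✓  (l3,f3,t3)→insured(t3,f3) ✓  (l3,f4,t1)→insured(t1,f4) ✓  (l4,f2,t2)→insured(t2,f2) ✓  (l4,f3,t1)→insured(t1,f3) ✗  (l4,f4,t1)→insured(t1,f4) ✓  (l4,f4,t3)→insured(t3,f4) ✓  (l5,f1,t3)→insured(t3,f1) ✓  (l5,f5,t2)→insured(t2,f5) ✓
Counterexamples (restrictor triples failing the scope): 1.

1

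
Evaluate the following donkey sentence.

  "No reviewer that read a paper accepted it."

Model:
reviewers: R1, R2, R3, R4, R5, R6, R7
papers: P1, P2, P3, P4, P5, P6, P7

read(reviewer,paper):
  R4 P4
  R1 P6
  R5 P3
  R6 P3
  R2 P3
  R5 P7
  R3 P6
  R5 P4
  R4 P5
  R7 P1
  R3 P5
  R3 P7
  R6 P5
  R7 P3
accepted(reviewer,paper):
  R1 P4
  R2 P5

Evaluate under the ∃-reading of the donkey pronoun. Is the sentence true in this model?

"it" takes "a paper" as antecedent — a donkey pronoun bound across the clause boundary.
Truth condition: for no (r,p) with read(r,p) does accepted(r,p) hold.
Restrictor pairs — does the scope hold? (R1,P6):fails  (R2,P3):fails  (R3,P5):fails  (R3,P6):fails  (R3,P7):fails  (R4,P4):fails  (R4,P5):fails  (R5,P3):fails  (R5,P4):fails  (R5,P7):fails  (R6,P3):fails  (R6,P5):fails  (R7,P1):fails  (R7,P3):fails
Scope holds for no restrictor pair, so the sentence is true.

True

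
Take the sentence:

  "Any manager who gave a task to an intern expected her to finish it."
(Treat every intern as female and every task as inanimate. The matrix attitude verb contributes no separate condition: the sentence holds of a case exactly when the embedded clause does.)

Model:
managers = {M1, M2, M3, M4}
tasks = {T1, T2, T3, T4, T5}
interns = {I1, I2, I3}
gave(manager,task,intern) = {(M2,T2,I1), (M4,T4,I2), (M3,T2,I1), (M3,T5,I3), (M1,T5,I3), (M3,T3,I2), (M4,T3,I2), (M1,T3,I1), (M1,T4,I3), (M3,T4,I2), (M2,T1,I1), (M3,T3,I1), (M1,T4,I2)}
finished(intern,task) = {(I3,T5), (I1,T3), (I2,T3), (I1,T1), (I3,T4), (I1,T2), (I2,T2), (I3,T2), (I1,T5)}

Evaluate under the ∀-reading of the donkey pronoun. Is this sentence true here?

"her" takes "an intern" as antecedent and "it" takes "a task"; both are donkey pronouns co-varying with the restrictor.
Strong reading: for every (m,t,i) with gave(m,t,i), finished(i,t).
Restrictor triples: (M1,T3,I1)→finished(I1,T3) ✓  (M1,T4,I2)→finished(I2,T4) ✗  (M1,T4,I3)→finished(I3,T4) ✓  (M1,T5,I3)→finished(I3,T5) ✓  (M2,T1,I1)→finished(I1,T1) ✓  (M2,T2,I1)→finished(I1,T2) ✓  (M3,T2,I1)→finished(I1,T2) ✓  (M3,T3,I1)→finished(I1,T3) ✓  (M3,T3,I2)→finished(I2,T3) ✓  (M3,T4,I2)→finished(I2,T4) ✗  (M3,T5,I3)→finished(I3,T5) ✓  (M4,T3,I2)→finished(I2,T3) ✓  (M4,T4,I2)→finished(I2,T4) ✗
Counterexample: (M1,T4,I2) — finished(I2,T4) does not hold.

False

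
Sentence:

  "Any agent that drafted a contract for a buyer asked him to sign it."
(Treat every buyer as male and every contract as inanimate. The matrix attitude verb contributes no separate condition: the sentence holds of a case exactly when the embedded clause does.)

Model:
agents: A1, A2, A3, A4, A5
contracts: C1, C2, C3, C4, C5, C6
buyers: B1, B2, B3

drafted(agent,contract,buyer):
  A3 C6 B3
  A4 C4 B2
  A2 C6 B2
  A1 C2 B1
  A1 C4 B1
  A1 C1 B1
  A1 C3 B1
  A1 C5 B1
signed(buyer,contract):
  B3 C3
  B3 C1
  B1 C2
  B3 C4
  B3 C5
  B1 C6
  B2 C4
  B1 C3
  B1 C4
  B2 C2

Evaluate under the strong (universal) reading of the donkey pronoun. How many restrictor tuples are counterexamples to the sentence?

4

"him" takes "a buyer" as antecedent and "it" takes "a contract"; both are donkey pronouns co-varying with the restrictor.
Strong reading: for every (a,c,b) with drafted(a,c,b), signed(b,c).
Restrictor triples: (A1,C1,B1)→signed(B1,C1) ✗  (A1,C2,B1)→signed(B1,C2) ✓  (A1,C3,B1)→signed(B1,C3) ✓  (A1,C4,B1)→signed(B1,C4) ✓  (A1,C5,B1)→signed(B1,C5) ✗  (A2,C6,B2)→signed(B2,C6) ✗  (A3,C6,B3)→signed(B3,C6) ✗  (A4,C4,B2)→signed(B2,C4) ✓
Counterexamples (restrictor triples failing the scope): 4.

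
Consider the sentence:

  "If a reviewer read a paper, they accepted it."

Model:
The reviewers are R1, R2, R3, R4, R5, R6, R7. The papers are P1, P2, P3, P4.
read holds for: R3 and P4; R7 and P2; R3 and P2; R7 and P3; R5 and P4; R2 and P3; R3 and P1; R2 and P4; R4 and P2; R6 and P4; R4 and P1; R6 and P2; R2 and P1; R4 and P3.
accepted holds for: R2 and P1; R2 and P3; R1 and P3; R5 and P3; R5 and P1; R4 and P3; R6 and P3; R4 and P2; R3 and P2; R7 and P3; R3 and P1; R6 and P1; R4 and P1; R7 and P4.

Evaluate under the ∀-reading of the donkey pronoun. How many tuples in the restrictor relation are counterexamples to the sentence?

6

"it" takes "a paper" as antecedent — a donkey pronoun bound across the clause boundary.
Strong reading: for every (r,p) with read(r,p), accepted(r,p).
Restrictor pairs: (R2,P1) ✓  (R2,P3) ✓  (R2,P4) ✗  (R3,P1) ✓  (R3,P2) ✓  (R3,P4) ✗  (R4,P1) ✓  (R4,P2) ✓  (R4,P3) ✓  (R5,P4) ✗  (R6,P2) ✗  (R6,P4) ✗  (R7,P2) ✗  (R7,P3) ✓
Counterexamples (restrictor pairs failing the scope): 6.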